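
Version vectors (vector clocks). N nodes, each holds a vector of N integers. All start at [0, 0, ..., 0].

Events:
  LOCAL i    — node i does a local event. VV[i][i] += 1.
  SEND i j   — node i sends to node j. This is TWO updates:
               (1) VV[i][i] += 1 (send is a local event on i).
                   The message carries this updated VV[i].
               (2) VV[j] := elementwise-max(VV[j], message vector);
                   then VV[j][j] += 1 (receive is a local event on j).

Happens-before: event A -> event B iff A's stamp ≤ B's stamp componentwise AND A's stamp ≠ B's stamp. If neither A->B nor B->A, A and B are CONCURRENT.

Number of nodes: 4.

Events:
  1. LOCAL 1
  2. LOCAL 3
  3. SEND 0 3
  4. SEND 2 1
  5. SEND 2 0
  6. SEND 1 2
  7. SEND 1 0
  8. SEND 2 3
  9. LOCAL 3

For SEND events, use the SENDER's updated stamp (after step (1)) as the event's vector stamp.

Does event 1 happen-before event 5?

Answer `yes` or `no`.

Answer: no

Derivation:
Initial: VV[0]=[0, 0, 0, 0]
Initial: VV[1]=[0, 0, 0, 0]
Initial: VV[2]=[0, 0, 0, 0]
Initial: VV[3]=[0, 0, 0, 0]
Event 1: LOCAL 1: VV[1][1]++ -> VV[1]=[0, 1, 0, 0]
Event 2: LOCAL 3: VV[3][3]++ -> VV[3]=[0, 0, 0, 1]
Event 3: SEND 0->3: VV[0][0]++ -> VV[0]=[1, 0, 0, 0], msg_vec=[1, 0, 0, 0]; VV[3]=max(VV[3],msg_vec) then VV[3][3]++ -> VV[3]=[1, 0, 0, 2]
Event 4: SEND 2->1: VV[2][2]++ -> VV[2]=[0, 0, 1, 0], msg_vec=[0, 0, 1, 0]; VV[1]=max(VV[1],msg_vec) then VV[1][1]++ -> VV[1]=[0, 2, 1, 0]
Event 5: SEND 2->0: VV[2][2]++ -> VV[2]=[0, 0, 2, 0], msg_vec=[0, 0, 2, 0]; VV[0]=max(VV[0],msg_vec) then VV[0][0]++ -> VV[0]=[2, 0, 2, 0]
Event 6: SEND 1->2: VV[1][1]++ -> VV[1]=[0, 3, 1, 0], msg_vec=[0, 3, 1, 0]; VV[2]=max(VV[2],msg_vec) then VV[2][2]++ -> VV[2]=[0, 3, 3, 0]
Event 7: SEND 1->0: VV[1][1]++ -> VV[1]=[0, 4, 1, 0], msg_vec=[0, 4, 1, 0]; VV[0]=max(VV[0],msg_vec) then VV[0][0]++ -> VV[0]=[3, 4, 2, 0]
Event 8: SEND 2->3: VV[2][2]++ -> VV[2]=[0, 3, 4, 0], msg_vec=[0, 3, 4, 0]; VV[3]=max(VV[3],msg_vec) then VV[3][3]++ -> VV[3]=[1, 3, 4, 3]
Event 9: LOCAL 3: VV[3][3]++ -> VV[3]=[1, 3, 4, 4]
Event 1 stamp: [0, 1, 0, 0]
Event 5 stamp: [0, 0, 2, 0]
[0, 1, 0, 0] <= [0, 0, 2, 0]? False. Equal? False. Happens-before: False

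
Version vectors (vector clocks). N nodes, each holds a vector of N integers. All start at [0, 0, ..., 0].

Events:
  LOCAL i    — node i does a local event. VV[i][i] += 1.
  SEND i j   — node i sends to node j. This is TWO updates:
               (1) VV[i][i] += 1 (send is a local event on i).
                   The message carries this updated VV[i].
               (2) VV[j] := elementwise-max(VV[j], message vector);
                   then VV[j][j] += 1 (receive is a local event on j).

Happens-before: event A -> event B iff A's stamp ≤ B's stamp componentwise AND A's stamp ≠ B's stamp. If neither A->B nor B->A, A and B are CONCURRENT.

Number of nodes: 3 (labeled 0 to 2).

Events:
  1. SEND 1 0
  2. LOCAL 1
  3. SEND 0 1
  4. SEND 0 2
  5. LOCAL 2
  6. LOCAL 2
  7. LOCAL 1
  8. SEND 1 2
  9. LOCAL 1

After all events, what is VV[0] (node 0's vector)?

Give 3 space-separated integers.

Answer: 3 1 0

Derivation:
Initial: VV[0]=[0, 0, 0]
Initial: VV[1]=[0, 0, 0]
Initial: VV[2]=[0, 0, 0]
Event 1: SEND 1->0: VV[1][1]++ -> VV[1]=[0, 1, 0], msg_vec=[0, 1, 0]; VV[0]=max(VV[0],msg_vec) then VV[0][0]++ -> VV[0]=[1, 1, 0]
Event 2: LOCAL 1: VV[1][1]++ -> VV[1]=[0, 2, 0]
Event 3: SEND 0->1: VV[0][0]++ -> VV[0]=[2, 1, 0], msg_vec=[2, 1, 0]; VV[1]=max(VV[1],msg_vec) then VV[1][1]++ -> VV[1]=[2, 3, 0]
Event 4: SEND 0->2: VV[0][0]++ -> VV[0]=[3, 1, 0], msg_vec=[3, 1, 0]; VV[2]=max(VV[2],msg_vec) then VV[2][2]++ -> VV[2]=[3, 1, 1]
Event 5: LOCAL 2: VV[2][2]++ -> VV[2]=[3, 1, 2]
Event 6: LOCAL 2: VV[2][2]++ -> VV[2]=[3, 1, 3]
Event 7: LOCAL 1: VV[1][1]++ -> VV[1]=[2, 4, 0]
Event 8: SEND 1->2: VV[1][1]++ -> VV[1]=[2, 5, 0], msg_vec=[2, 5, 0]; VV[2]=max(VV[2],msg_vec) then VV[2][2]++ -> VV[2]=[3, 5, 4]
Event 9: LOCAL 1: VV[1][1]++ -> VV[1]=[2, 6, 0]
Final vectors: VV[0]=[3, 1, 0]; VV[1]=[2, 6, 0]; VV[2]=[3, 5, 4]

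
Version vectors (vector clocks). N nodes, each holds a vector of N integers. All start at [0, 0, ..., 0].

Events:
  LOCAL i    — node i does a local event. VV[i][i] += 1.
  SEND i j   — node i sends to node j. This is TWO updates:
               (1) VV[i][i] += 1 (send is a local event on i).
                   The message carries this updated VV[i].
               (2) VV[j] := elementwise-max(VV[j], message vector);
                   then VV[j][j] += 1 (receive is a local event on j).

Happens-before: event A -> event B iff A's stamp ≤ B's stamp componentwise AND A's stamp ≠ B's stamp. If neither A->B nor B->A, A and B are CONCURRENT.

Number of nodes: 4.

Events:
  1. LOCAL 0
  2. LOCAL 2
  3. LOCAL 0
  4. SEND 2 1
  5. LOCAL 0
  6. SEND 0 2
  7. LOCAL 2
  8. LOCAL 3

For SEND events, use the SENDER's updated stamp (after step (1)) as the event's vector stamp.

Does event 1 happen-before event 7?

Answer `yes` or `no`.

Answer: yes

Derivation:
Initial: VV[0]=[0, 0, 0, 0]
Initial: VV[1]=[0, 0, 0, 0]
Initial: VV[2]=[0, 0, 0, 0]
Initial: VV[3]=[0, 0, 0, 0]
Event 1: LOCAL 0: VV[0][0]++ -> VV[0]=[1, 0, 0, 0]
Event 2: LOCAL 2: VV[2][2]++ -> VV[2]=[0, 0, 1, 0]
Event 3: LOCAL 0: VV[0][0]++ -> VV[0]=[2, 0, 0, 0]
Event 4: SEND 2->1: VV[2][2]++ -> VV[2]=[0, 0, 2, 0], msg_vec=[0, 0, 2, 0]; VV[1]=max(VV[1],msg_vec) then VV[1][1]++ -> VV[1]=[0, 1, 2, 0]
Event 5: LOCAL 0: VV[0][0]++ -> VV[0]=[3, 0, 0, 0]
Event 6: SEND 0->2: VV[0][0]++ -> VV[0]=[4, 0, 0, 0], msg_vec=[4, 0, 0, 0]; VV[2]=max(VV[2],msg_vec) then VV[2][2]++ -> VV[2]=[4, 0, 3, 0]
Event 7: LOCAL 2: VV[2][2]++ -> VV[2]=[4, 0, 4, 0]
Event 8: LOCAL 3: VV[3][3]++ -> VV[3]=[0, 0, 0, 1]
Event 1 stamp: [1, 0, 0, 0]
Event 7 stamp: [4, 0, 4, 0]
[1, 0, 0, 0] <= [4, 0, 4, 0]? True. Equal? False. Happens-before: True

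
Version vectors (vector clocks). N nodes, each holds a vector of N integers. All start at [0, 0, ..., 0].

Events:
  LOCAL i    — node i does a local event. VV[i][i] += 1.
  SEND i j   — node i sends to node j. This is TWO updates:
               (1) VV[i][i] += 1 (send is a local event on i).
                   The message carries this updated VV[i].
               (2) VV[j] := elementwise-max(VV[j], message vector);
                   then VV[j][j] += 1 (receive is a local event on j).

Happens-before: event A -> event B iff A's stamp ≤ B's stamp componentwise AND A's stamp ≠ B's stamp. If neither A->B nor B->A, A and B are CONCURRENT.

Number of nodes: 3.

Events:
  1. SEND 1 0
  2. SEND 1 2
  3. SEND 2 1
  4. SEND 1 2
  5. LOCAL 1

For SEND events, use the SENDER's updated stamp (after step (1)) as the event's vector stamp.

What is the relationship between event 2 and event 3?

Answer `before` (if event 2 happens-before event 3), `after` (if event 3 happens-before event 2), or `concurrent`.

Initial: VV[0]=[0, 0, 0]
Initial: VV[1]=[0, 0, 0]
Initial: VV[2]=[0, 0, 0]
Event 1: SEND 1->0: VV[1][1]++ -> VV[1]=[0, 1, 0], msg_vec=[0, 1, 0]; VV[0]=max(VV[0],msg_vec) then VV[0][0]++ -> VV[0]=[1, 1, 0]
Event 2: SEND 1->2: VV[1][1]++ -> VV[1]=[0, 2, 0], msg_vec=[0, 2, 0]; VV[2]=max(VV[2],msg_vec) then VV[2][2]++ -> VV[2]=[0, 2, 1]
Event 3: SEND 2->1: VV[2][2]++ -> VV[2]=[0, 2, 2], msg_vec=[0, 2, 2]; VV[1]=max(VV[1],msg_vec) then VV[1][1]++ -> VV[1]=[0, 3, 2]
Event 4: SEND 1->2: VV[1][1]++ -> VV[1]=[0, 4, 2], msg_vec=[0, 4, 2]; VV[2]=max(VV[2],msg_vec) then VV[2][2]++ -> VV[2]=[0, 4, 3]
Event 5: LOCAL 1: VV[1][1]++ -> VV[1]=[0, 5, 2]
Event 2 stamp: [0, 2, 0]
Event 3 stamp: [0, 2, 2]
[0, 2, 0] <= [0, 2, 2]? True
[0, 2, 2] <= [0, 2, 0]? False
Relation: before

Answer: before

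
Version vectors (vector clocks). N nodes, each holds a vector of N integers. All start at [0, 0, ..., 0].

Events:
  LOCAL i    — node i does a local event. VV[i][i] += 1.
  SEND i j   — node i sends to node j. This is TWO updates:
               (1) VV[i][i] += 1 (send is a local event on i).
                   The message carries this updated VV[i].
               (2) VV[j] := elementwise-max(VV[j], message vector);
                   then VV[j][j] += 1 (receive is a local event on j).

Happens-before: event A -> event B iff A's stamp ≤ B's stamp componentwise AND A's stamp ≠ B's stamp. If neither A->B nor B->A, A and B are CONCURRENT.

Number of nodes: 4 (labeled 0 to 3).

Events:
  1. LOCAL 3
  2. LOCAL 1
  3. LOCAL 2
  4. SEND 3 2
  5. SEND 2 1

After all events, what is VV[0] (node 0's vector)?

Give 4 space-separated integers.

Answer: 0 0 0 0

Derivation:
Initial: VV[0]=[0, 0, 0, 0]
Initial: VV[1]=[0, 0, 0, 0]
Initial: VV[2]=[0, 0, 0, 0]
Initial: VV[3]=[0, 0, 0, 0]
Event 1: LOCAL 3: VV[3][3]++ -> VV[3]=[0, 0, 0, 1]
Event 2: LOCAL 1: VV[1][1]++ -> VV[1]=[0, 1, 0, 0]
Event 3: LOCAL 2: VV[2][2]++ -> VV[2]=[0, 0, 1, 0]
Event 4: SEND 3->2: VV[3][3]++ -> VV[3]=[0, 0, 0, 2], msg_vec=[0, 0, 0, 2]; VV[2]=max(VV[2],msg_vec) then VV[2][2]++ -> VV[2]=[0, 0, 2, 2]
Event 5: SEND 2->1: VV[2][2]++ -> VV[2]=[0, 0, 3, 2], msg_vec=[0, 0, 3, 2]; VV[1]=max(VV[1],msg_vec) then VV[1][1]++ -> VV[1]=[0, 2, 3, 2]
Final vectors: VV[0]=[0, 0, 0, 0]; VV[1]=[0, 2, 3, 2]; VV[2]=[0, 0, 3, 2]; VV[3]=[0, 0, 0, 2]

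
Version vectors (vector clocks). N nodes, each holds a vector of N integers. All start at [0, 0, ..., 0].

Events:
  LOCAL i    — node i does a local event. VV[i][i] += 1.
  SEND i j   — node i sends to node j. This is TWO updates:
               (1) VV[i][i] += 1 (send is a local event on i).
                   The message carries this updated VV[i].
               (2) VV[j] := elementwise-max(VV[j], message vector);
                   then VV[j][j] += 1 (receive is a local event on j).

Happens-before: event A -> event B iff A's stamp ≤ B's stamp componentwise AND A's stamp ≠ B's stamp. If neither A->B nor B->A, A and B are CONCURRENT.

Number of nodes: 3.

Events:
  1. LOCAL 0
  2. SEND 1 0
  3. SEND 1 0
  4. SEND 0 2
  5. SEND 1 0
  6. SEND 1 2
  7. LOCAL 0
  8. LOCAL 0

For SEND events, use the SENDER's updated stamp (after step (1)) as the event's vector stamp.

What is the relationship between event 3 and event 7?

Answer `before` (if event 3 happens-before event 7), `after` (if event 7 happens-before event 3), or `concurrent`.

Answer: before

Derivation:
Initial: VV[0]=[0, 0, 0]
Initial: VV[1]=[0, 0, 0]
Initial: VV[2]=[0, 0, 0]
Event 1: LOCAL 0: VV[0][0]++ -> VV[0]=[1, 0, 0]
Event 2: SEND 1->0: VV[1][1]++ -> VV[1]=[0, 1, 0], msg_vec=[0, 1, 0]; VV[0]=max(VV[0],msg_vec) then VV[0][0]++ -> VV[0]=[2, 1, 0]
Event 3: SEND 1->0: VV[1][1]++ -> VV[1]=[0, 2, 0], msg_vec=[0, 2, 0]; VV[0]=max(VV[0],msg_vec) then VV[0][0]++ -> VV[0]=[3, 2, 0]
Event 4: SEND 0->2: VV[0][0]++ -> VV[0]=[4, 2, 0], msg_vec=[4, 2, 0]; VV[2]=max(VV[2],msg_vec) then VV[2][2]++ -> VV[2]=[4, 2, 1]
Event 5: SEND 1->0: VV[1][1]++ -> VV[1]=[0, 3, 0], msg_vec=[0, 3, 0]; VV[0]=max(VV[0],msg_vec) then VV[0][0]++ -> VV[0]=[5, 3, 0]
Event 6: SEND 1->2: VV[1][1]++ -> VV[1]=[0, 4, 0], msg_vec=[0, 4, 0]; VV[2]=max(VV[2],msg_vec) then VV[2][2]++ -> VV[2]=[4, 4, 2]
Event 7: LOCAL 0: VV[0][0]++ -> VV[0]=[6, 3, 0]
Event 8: LOCAL 0: VV[0][0]++ -> VV[0]=[7, 3, 0]
Event 3 stamp: [0, 2, 0]
Event 7 stamp: [6, 3, 0]
[0, 2, 0] <= [6, 3, 0]? True
[6, 3, 0] <= [0, 2, 0]? False
Relation: before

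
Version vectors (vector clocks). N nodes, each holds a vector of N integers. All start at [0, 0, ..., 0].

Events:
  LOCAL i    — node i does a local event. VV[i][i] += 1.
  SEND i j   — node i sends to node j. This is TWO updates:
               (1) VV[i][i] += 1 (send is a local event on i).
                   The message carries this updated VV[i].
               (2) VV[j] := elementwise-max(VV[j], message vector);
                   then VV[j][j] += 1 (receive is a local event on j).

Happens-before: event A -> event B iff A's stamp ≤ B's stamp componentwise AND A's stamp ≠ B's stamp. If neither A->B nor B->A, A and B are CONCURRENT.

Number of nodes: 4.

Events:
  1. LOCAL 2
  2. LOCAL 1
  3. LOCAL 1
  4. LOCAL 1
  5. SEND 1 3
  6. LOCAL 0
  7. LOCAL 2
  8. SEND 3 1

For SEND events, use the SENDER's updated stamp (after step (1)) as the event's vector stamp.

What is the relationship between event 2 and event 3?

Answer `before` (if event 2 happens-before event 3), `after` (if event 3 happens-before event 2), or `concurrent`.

Initial: VV[0]=[0, 0, 0, 0]
Initial: VV[1]=[0, 0, 0, 0]
Initial: VV[2]=[0, 0, 0, 0]
Initial: VV[3]=[0, 0, 0, 0]
Event 1: LOCAL 2: VV[2][2]++ -> VV[2]=[0, 0, 1, 0]
Event 2: LOCAL 1: VV[1][1]++ -> VV[1]=[0, 1, 0, 0]
Event 3: LOCAL 1: VV[1][1]++ -> VV[1]=[0, 2, 0, 0]
Event 4: LOCAL 1: VV[1][1]++ -> VV[1]=[0, 3, 0, 0]
Event 5: SEND 1->3: VV[1][1]++ -> VV[1]=[0, 4, 0, 0], msg_vec=[0, 4, 0, 0]; VV[3]=max(VV[3],msg_vec) then VV[3][3]++ -> VV[3]=[0, 4, 0, 1]
Event 6: LOCAL 0: VV[0][0]++ -> VV[0]=[1, 0, 0, 0]
Event 7: LOCAL 2: VV[2][2]++ -> VV[2]=[0, 0, 2, 0]
Event 8: SEND 3->1: VV[3][3]++ -> VV[3]=[0, 4, 0, 2], msg_vec=[0, 4, 0, 2]; VV[1]=max(VV[1],msg_vec) then VV[1][1]++ -> VV[1]=[0, 5, 0, 2]
Event 2 stamp: [0, 1, 0, 0]
Event 3 stamp: [0, 2, 0, 0]
[0, 1, 0, 0] <= [0, 2, 0, 0]? True
[0, 2, 0, 0] <= [0, 1, 0, 0]? False
Relation: before

Answer: before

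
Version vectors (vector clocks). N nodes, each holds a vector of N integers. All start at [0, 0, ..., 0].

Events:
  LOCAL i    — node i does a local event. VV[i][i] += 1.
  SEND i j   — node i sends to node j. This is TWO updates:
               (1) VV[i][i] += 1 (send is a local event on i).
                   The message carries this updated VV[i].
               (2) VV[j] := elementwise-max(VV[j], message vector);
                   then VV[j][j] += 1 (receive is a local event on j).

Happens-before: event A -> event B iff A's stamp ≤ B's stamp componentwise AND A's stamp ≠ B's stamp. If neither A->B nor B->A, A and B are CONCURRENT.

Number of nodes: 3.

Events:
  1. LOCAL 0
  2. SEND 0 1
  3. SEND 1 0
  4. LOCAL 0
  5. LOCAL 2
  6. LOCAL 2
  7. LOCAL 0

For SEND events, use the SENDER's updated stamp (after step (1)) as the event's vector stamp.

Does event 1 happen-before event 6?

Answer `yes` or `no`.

Answer: no

Derivation:
Initial: VV[0]=[0, 0, 0]
Initial: VV[1]=[0, 0, 0]
Initial: VV[2]=[0, 0, 0]
Event 1: LOCAL 0: VV[0][0]++ -> VV[0]=[1, 0, 0]
Event 2: SEND 0->1: VV[0][0]++ -> VV[0]=[2, 0, 0], msg_vec=[2, 0, 0]; VV[1]=max(VV[1],msg_vec) then VV[1][1]++ -> VV[1]=[2, 1, 0]
Event 3: SEND 1->0: VV[1][1]++ -> VV[1]=[2, 2, 0], msg_vec=[2, 2, 0]; VV[0]=max(VV[0],msg_vec) then VV[0][0]++ -> VV[0]=[3, 2, 0]
Event 4: LOCAL 0: VV[0][0]++ -> VV[0]=[4, 2, 0]
Event 5: LOCAL 2: VV[2][2]++ -> VV[2]=[0, 0, 1]
Event 6: LOCAL 2: VV[2][2]++ -> VV[2]=[0, 0, 2]
Event 7: LOCAL 0: VV[0][0]++ -> VV[0]=[5, 2, 0]
Event 1 stamp: [1, 0, 0]
Event 6 stamp: [0, 0, 2]
[1, 0, 0] <= [0, 0, 2]? False. Equal? False. Happens-before: False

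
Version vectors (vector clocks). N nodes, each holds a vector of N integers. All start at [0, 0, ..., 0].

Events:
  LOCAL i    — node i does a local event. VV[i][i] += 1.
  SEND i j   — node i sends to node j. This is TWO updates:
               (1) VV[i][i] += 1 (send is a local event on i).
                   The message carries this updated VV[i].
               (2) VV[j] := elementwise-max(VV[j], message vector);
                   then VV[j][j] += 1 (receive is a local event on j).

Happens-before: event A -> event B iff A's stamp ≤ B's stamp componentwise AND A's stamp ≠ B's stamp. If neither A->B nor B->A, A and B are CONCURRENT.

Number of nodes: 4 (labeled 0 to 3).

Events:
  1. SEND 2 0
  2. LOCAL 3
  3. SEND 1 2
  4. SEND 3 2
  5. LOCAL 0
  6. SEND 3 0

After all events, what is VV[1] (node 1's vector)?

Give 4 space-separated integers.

Answer: 0 1 0 0

Derivation:
Initial: VV[0]=[0, 0, 0, 0]
Initial: VV[1]=[0, 0, 0, 0]
Initial: VV[2]=[0, 0, 0, 0]
Initial: VV[3]=[0, 0, 0, 0]
Event 1: SEND 2->0: VV[2][2]++ -> VV[2]=[0, 0, 1, 0], msg_vec=[0, 0, 1, 0]; VV[0]=max(VV[0],msg_vec) then VV[0][0]++ -> VV[0]=[1, 0, 1, 0]
Event 2: LOCAL 3: VV[3][3]++ -> VV[3]=[0, 0, 0, 1]
Event 3: SEND 1->2: VV[1][1]++ -> VV[1]=[0, 1, 0, 0], msg_vec=[0, 1, 0, 0]; VV[2]=max(VV[2],msg_vec) then VV[2][2]++ -> VV[2]=[0, 1, 2, 0]
Event 4: SEND 3->2: VV[3][3]++ -> VV[3]=[0, 0, 0, 2], msg_vec=[0, 0, 0, 2]; VV[2]=max(VV[2],msg_vec) then VV[2][2]++ -> VV[2]=[0, 1, 3, 2]
Event 5: LOCAL 0: VV[0][0]++ -> VV[0]=[2, 0, 1, 0]
Event 6: SEND 3->0: VV[3][3]++ -> VV[3]=[0, 0, 0, 3], msg_vec=[0, 0, 0, 3]; VV[0]=max(VV[0],msg_vec) then VV[0][0]++ -> VV[0]=[3, 0, 1, 3]
Final vectors: VV[0]=[3, 0, 1, 3]; VV[1]=[0, 1, 0, 0]; VV[2]=[0, 1, 3, 2]; VV[3]=[0, 0, 0, 3]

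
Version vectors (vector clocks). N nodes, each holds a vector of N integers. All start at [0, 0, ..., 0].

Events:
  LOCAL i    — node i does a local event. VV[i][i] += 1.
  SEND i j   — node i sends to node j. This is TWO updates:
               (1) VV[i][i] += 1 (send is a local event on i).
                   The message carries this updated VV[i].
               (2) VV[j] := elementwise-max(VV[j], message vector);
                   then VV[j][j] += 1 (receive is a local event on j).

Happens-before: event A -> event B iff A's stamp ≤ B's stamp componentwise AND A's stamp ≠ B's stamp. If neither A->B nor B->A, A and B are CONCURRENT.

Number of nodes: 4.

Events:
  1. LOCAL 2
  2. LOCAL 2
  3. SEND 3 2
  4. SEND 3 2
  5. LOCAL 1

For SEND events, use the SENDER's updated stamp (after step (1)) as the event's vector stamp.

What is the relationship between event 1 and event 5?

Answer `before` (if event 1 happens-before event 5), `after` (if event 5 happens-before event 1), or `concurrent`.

Answer: concurrent

Derivation:
Initial: VV[0]=[0, 0, 0, 0]
Initial: VV[1]=[0, 0, 0, 0]
Initial: VV[2]=[0, 0, 0, 0]
Initial: VV[3]=[0, 0, 0, 0]
Event 1: LOCAL 2: VV[2][2]++ -> VV[2]=[0, 0, 1, 0]
Event 2: LOCAL 2: VV[2][2]++ -> VV[2]=[0, 0, 2, 0]
Event 3: SEND 3->2: VV[3][3]++ -> VV[3]=[0, 0, 0, 1], msg_vec=[0, 0, 0, 1]; VV[2]=max(VV[2],msg_vec) then VV[2][2]++ -> VV[2]=[0, 0, 3, 1]
Event 4: SEND 3->2: VV[3][3]++ -> VV[3]=[0, 0, 0, 2], msg_vec=[0, 0, 0, 2]; VV[2]=max(VV[2],msg_vec) then VV[2][2]++ -> VV[2]=[0, 0, 4, 2]
Event 5: LOCAL 1: VV[1][1]++ -> VV[1]=[0, 1, 0, 0]
Event 1 stamp: [0, 0, 1, 0]
Event 5 stamp: [0, 1, 0, 0]
[0, 0, 1, 0] <= [0, 1, 0, 0]? False
[0, 1, 0, 0] <= [0, 0, 1, 0]? False
Relation: concurrent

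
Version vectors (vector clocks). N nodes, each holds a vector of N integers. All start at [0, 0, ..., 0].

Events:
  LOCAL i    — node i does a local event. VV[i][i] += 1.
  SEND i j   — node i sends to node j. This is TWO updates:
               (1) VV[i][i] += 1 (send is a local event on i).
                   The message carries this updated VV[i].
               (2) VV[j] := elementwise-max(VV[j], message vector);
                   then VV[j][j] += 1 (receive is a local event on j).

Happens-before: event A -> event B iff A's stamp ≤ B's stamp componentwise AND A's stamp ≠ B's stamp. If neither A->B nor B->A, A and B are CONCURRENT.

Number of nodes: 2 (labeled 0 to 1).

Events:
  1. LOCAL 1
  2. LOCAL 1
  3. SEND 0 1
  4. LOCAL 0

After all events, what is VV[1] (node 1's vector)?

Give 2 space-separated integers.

Answer: 1 3

Derivation:
Initial: VV[0]=[0, 0]
Initial: VV[1]=[0, 0]
Event 1: LOCAL 1: VV[1][1]++ -> VV[1]=[0, 1]
Event 2: LOCAL 1: VV[1][1]++ -> VV[1]=[0, 2]
Event 3: SEND 0->1: VV[0][0]++ -> VV[0]=[1, 0], msg_vec=[1, 0]; VV[1]=max(VV[1],msg_vec) then VV[1][1]++ -> VV[1]=[1, 3]
Event 4: LOCAL 0: VV[0][0]++ -> VV[0]=[2, 0]
Final vectors: VV[0]=[2, 0]; VV[1]=[1, 3]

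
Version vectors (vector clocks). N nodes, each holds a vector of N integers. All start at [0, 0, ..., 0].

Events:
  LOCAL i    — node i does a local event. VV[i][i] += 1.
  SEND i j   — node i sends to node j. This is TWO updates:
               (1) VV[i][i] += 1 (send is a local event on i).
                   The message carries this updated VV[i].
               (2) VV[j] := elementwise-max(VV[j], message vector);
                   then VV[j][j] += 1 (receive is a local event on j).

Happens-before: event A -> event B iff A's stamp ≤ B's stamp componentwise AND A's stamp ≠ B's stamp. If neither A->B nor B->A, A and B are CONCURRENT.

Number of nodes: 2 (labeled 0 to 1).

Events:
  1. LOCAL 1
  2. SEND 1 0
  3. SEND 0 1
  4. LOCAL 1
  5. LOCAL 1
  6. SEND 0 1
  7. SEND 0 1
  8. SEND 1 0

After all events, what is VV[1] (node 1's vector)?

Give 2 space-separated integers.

Initial: VV[0]=[0, 0]
Initial: VV[1]=[0, 0]
Event 1: LOCAL 1: VV[1][1]++ -> VV[1]=[0, 1]
Event 2: SEND 1->0: VV[1][1]++ -> VV[1]=[0, 2], msg_vec=[0, 2]; VV[0]=max(VV[0],msg_vec) then VV[0][0]++ -> VV[0]=[1, 2]
Event 3: SEND 0->1: VV[0][0]++ -> VV[0]=[2, 2], msg_vec=[2, 2]; VV[1]=max(VV[1],msg_vec) then VV[1][1]++ -> VV[1]=[2, 3]
Event 4: LOCAL 1: VV[1][1]++ -> VV[1]=[2, 4]
Event 5: LOCAL 1: VV[1][1]++ -> VV[1]=[2, 5]
Event 6: SEND 0->1: VV[0][0]++ -> VV[0]=[3, 2], msg_vec=[3, 2]; VV[1]=max(VV[1],msg_vec) then VV[1][1]++ -> VV[1]=[3, 6]
Event 7: SEND 0->1: VV[0][0]++ -> VV[0]=[4, 2], msg_vec=[4, 2]; VV[1]=max(VV[1],msg_vec) then VV[1][1]++ -> VV[1]=[4, 7]
Event 8: SEND 1->0: VV[1][1]++ -> VV[1]=[4, 8], msg_vec=[4, 8]; VV[0]=max(VV[0],msg_vec) then VV[0][0]++ -> VV[0]=[5, 8]
Final vectors: VV[0]=[5, 8]; VV[1]=[4, 8]

Answer: 4 8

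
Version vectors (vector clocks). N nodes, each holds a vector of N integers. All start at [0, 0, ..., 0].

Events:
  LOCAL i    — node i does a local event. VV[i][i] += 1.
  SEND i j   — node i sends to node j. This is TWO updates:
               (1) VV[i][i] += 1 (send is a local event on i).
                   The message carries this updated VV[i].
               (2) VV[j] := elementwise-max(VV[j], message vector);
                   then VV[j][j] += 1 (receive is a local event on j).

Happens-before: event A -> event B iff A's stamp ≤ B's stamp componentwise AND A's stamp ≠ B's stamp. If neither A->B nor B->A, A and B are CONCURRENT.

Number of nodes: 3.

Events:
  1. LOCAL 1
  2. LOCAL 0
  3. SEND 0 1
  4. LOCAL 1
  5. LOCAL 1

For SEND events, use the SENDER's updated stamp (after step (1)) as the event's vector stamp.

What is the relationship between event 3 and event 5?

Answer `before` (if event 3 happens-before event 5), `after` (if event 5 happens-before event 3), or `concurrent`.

Answer: before

Derivation:
Initial: VV[0]=[0, 0, 0]
Initial: VV[1]=[0, 0, 0]
Initial: VV[2]=[0, 0, 0]
Event 1: LOCAL 1: VV[1][1]++ -> VV[1]=[0, 1, 0]
Event 2: LOCAL 0: VV[0][0]++ -> VV[0]=[1, 0, 0]
Event 3: SEND 0->1: VV[0][0]++ -> VV[0]=[2, 0, 0], msg_vec=[2, 0, 0]; VV[1]=max(VV[1],msg_vec) then VV[1][1]++ -> VV[1]=[2, 2, 0]
Event 4: LOCAL 1: VV[1][1]++ -> VV[1]=[2, 3, 0]
Event 5: LOCAL 1: VV[1][1]++ -> VV[1]=[2, 4, 0]
Event 3 stamp: [2, 0, 0]
Event 5 stamp: [2, 4, 0]
[2, 0, 0] <= [2, 4, 0]? True
[2, 4, 0] <= [2, 0, 0]? False
Relation: before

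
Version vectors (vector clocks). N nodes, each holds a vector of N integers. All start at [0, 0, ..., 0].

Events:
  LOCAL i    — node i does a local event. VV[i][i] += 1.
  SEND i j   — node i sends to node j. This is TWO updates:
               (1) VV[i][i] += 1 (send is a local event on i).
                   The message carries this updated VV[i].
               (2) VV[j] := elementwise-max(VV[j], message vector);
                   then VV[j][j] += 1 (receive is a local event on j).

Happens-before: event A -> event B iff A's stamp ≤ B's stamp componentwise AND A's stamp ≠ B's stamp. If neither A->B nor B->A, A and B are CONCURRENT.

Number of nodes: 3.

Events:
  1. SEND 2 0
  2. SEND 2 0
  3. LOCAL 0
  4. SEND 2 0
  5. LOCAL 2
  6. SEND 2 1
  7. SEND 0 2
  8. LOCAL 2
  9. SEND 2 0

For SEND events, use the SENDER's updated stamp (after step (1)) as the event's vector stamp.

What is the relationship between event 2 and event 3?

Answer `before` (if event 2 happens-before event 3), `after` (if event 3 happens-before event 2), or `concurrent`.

Initial: VV[0]=[0, 0, 0]
Initial: VV[1]=[0, 0, 0]
Initial: VV[2]=[0, 0, 0]
Event 1: SEND 2->0: VV[2][2]++ -> VV[2]=[0, 0, 1], msg_vec=[0, 0, 1]; VV[0]=max(VV[0],msg_vec) then VV[0][0]++ -> VV[0]=[1, 0, 1]
Event 2: SEND 2->0: VV[2][2]++ -> VV[2]=[0, 0, 2], msg_vec=[0, 0, 2]; VV[0]=max(VV[0],msg_vec) then VV[0][0]++ -> VV[0]=[2, 0, 2]
Event 3: LOCAL 0: VV[0][0]++ -> VV[0]=[3, 0, 2]
Event 4: SEND 2->0: VV[2][2]++ -> VV[2]=[0, 0, 3], msg_vec=[0, 0, 3]; VV[0]=max(VV[0],msg_vec) then VV[0][0]++ -> VV[0]=[4, 0, 3]
Event 5: LOCAL 2: VV[2][2]++ -> VV[2]=[0, 0, 4]
Event 6: SEND 2->1: VV[2][2]++ -> VV[2]=[0, 0, 5], msg_vec=[0, 0, 5]; VV[1]=max(VV[1],msg_vec) then VV[1][1]++ -> VV[1]=[0, 1, 5]
Event 7: SEND 0->2: VV[0][0]++ -> VV[0]=[5, 0, 3], msg_vec=[5, 0, 3]; VV[2]=max(VV[2],msg_vec) then VV[2][2]++ -> VV[2]=[5, 0, 6]
Event 8: LOCAL 2: VV[2][2]++ -> VV[2]=[5, 0, 7]
Event 9: SEND 2->0: VV[2][2]++ -> VV[2]=[5, 0, 8], msg_vec=[5, 0, 8]; VV[0]=max(VV[0],msg_vec) then VV[0][0]++ -> VV[0]=[6, 0, 8]
Event 2 stamp: [0, 0, 2]
Event 3 stamp: [3, 0, 2]
[0, 0, 2] <= [3, 0, 2]? True
[3, 0, 2] <= [0, 0, 2]? False
Relation: before

Answer: before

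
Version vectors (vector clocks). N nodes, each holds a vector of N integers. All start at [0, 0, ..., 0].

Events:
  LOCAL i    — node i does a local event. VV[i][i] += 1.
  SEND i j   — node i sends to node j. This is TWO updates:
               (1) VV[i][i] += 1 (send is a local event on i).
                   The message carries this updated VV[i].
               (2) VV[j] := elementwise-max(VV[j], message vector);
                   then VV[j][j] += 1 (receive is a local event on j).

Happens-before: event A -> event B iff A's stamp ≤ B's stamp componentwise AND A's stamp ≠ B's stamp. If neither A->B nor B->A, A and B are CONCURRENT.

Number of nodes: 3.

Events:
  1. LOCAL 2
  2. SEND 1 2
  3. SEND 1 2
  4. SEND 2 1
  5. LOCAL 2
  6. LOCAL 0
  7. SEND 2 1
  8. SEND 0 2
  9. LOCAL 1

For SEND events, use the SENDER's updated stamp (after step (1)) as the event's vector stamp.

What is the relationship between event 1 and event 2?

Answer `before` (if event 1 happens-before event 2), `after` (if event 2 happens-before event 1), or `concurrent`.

Answer: concurrent

Derivation:
Initial: VV[0]=[0, 0, 0]
Initial: VV[1]=[0, 0, 0]
Initial: VV[2]=[0, 0, 0]
Event 1: LOCAL 2: VV[2][2]++ -> VV[2]=[0, 0, 1]
Event 2: SEND 1->2: VV[1][1]++ -> VV[1]=[0, 1, 0], msg_vec=[0, 1, 0]; VV[2]=max(VV[2],msg_vec) then VV[2][2]++ -> VV[2]=[0, 1, 2]
Event 3: SEND 1->2: VV[1][1]++ -> VV[1]=[0, 2, 0], msg_vec=[0, 2, 0]; VV[2]=max(VV[2],msg_vec) then VV[2][2]++ -> VV[2]=[0, 2, 3]
Event 4: SEND 2->1: VV[2][2]++ -> VV[2]=[0, 2, 4], msg_vec=[0, 2, 4]; VV[1]=max(VV[1],msg_vec) then VV[1][1]++ -> VV[1]=[0, 3, 4]
Event 5: LOCAL 2: VV[2][2]++ -> VV[2]=[0, 2, 5]
Event 6: LOCAL 0: VV[0][0]++ -> VV[0]=[1, 0, 0]
Event 7: SEND 2->1: VV[2][2]++ -> VV[2]=[0, 2, 6], msg_vec=[0, 2, 6]; VV[1]=max(VV[1],msg_vec) then VV[1][1]++ -> VV[1]=[0, 4, 6]
Event 8: SEND 0->2: VV[0][0]++ -> VV[0]=[2, 0, 0], msg_vec=[2, 0, 0]; VV[2]=max(VV[2],msg_vec) then VV[2][2]++ -> VV[2]=[2, 2, 7]
Event 9: LOCAL 1: VV[1][1]++ -> VV[1]=[0, 5, 6]
Event 1 stamp: [0, 0, 1]
Event 2 stamp: [0, 1, 0]
[0, 0, 1] <= [0, 1, 0]? False
[0, 1, 0] <= [0, 0, 1]? False
Relation: concurrent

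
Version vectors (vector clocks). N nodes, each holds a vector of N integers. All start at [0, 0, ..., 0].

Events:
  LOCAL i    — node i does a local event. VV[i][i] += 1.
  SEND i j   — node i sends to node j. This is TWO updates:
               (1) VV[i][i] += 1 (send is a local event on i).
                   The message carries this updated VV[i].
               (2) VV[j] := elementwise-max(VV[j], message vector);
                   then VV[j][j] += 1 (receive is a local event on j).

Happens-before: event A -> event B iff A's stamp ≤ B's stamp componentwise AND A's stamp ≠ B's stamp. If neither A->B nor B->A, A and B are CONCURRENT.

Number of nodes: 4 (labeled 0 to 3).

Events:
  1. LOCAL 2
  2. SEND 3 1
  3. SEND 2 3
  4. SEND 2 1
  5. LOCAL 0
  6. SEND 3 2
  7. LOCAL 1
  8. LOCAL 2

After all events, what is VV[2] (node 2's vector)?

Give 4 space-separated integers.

Answer: 0 0 5 3

Derivation:
Initial: VV[0]=[0, 0, 0, 0]
Initial: VV[1]=[0, 0, 0, 0]
Initial: VV[2]=[0, 0, 0, 0]
Initial: VV[3]=[0, 0, 0, 0]
Event 1: LOCAL 2: VV[2][2]++ -> VV[2]=[0, 0, 1, 0]
Event 2: SEND 3->1: VV[3][3]++ -> VV[3]=[0, 0, 0, 1], msg_vec=[0, 0, 0, 1]; VV[1]=max(VV[1],msg_vec) then VV[1][1]++ -> VV[1]=[0, 1, 0, 1]
Event 3: SEND 2->3: VV[2][2]++ -> VV[2]=[0, 0, 2, 0], msg_vec=[0, 0, 2, 0]; VV[3]=max(VV[3],msg_vec) then VV[3][3]++ -> VV[3]=[0, 0, 2, 2]
Event 4: SEND 2->1: VV[2][2]++ -> VV[2]=[0, 0, 3, 0], msg_vec=[0, 0, 3, 0]; VV[1]=max(VV[1],msg_vec) then VV[1][1]++ -> VV[1]=[0, 2, 3, 1]
Event 5: LOCAL 0: VV[0][0]++ -> VV[0]=[1, 0, 0, 0]
Event 6: SEND 3->2: VV[3][3]++ -> VV[3]=[0, 0, 2, 3], msg_vec=[0, 0, 2, 3]; VV[2]=max(VV[2],msg_vec) then VV[2][2]++ -> VV[2]=[0, 0, 4, 3]
Event 7: LOCAL 1: VV[1][1]++ -> VV[1]=[0, 3, 3, 1]
Event 8: LOCAL 2: VV[2][2]++ -> VV[2]=[0, 0, 5, 3]
Final vectors: VV[0]=[1, 0, 0, 0]; VV[1]=[0, 3, 3, 1]; VV[2]=[0, 0, 5, 3]; VV[3]=[0, 0, 2, 3]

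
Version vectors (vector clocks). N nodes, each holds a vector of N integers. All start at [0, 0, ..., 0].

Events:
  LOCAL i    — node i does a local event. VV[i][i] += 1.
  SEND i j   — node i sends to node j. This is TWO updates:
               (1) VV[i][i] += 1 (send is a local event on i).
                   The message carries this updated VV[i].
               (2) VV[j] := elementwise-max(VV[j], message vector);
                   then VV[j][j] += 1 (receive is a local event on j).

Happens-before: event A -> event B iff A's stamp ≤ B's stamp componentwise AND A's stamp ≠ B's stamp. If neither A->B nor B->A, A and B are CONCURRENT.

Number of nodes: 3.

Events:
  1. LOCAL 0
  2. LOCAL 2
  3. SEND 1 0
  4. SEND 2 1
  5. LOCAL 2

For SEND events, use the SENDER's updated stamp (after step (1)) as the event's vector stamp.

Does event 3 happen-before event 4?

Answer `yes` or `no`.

Initial: VV[0]=[0, 0, 0]
Initial: VV[1]=[0, 0, 0]
Initial: VV[2]=[0, 0, 0]
Event 1: LOCAL 0: VV[0][0]++ -> VV[0]=[1, 0, 0]
Event 2: LOCAL 2: VV[2][2]++ -> VV[2]=[0, 0, 1]
Event 3: SEND 1->0: VV[1][1]++ -> VV[1]=[0, 1, 0], msg_vec=[0, 1, 0]; VV[0]=max(VV[0],msg_vec) then VV[0][0]++ -> VV[0]=[2, 1, 0]
Event 4: SEND 2->1: VV[2][2]++ -> VV[2]=[0, 0, 2], msg_vec=[0, 0, 2]; VV[1]=max(VV[1],msg_vec) then VV[1][1]++ -> VV[1]=[0, 2, 2]
Event 5: LOCAL 2: VV[2][2]++ -> VV[2]=[0, 0, 3]
Event 3 stamp: [0, 1, 0]
Event 4 stamp: [0, 0, 2]
[0, 1, 0] <= [0, 0, 2]? False. Equal? False. Happens-before: False

Answer: no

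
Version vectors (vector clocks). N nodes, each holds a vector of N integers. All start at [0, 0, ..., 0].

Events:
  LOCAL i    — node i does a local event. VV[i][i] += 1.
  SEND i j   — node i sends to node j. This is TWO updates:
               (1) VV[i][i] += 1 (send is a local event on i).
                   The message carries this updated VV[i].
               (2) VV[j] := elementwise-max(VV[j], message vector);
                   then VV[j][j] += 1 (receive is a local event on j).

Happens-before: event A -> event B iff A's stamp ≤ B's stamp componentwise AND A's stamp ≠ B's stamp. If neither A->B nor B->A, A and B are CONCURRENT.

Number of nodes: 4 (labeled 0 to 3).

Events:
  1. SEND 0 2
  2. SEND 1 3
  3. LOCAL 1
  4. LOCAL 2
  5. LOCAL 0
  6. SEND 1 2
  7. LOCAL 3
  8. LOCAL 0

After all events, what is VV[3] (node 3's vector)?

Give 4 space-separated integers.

Initial: VV[0]=[0, 0, 0, 0]
Initial: VV[1]=[0, 0, 0, 0]
Initial: VV[2]=[0, 0, 0, 0]
Initial: VV[3]=[0, 0, 0, 0]
Event 1: SEND 0->2: VV[0][0]++ -> VV[0]=[1, 0, 0, 0], msg_vec=[1, 0, 0, 0]; VV[2]=max(VV[2],msg_vec) then VV[2][2]++ -> VV[2]=[1, 0, 1, 0]
Event 2: SEND 1->3: VV[1][1]++ -> VV[1]=[0, 1, 0, 0], msg_vec=[0, 1, 0, 0]; VV[3]=max(VV[3],msg_vec) then VV[3][3]++ -> VV[3]=[0, 1, 0, 1]
Event 3: LOCAL 1: VV[1][1]++ -> VV[1]=[0, 2, 0, 0]
Event 4: LOCAL 2: VV[2][2]++ -> VV[2]=[1, 0, 2, 0]
Event 5: LOCAL 0: VV[0][0]++ -> VV[0]=[2, 0, 0, 0]
Event 6: SEND 1->2: VV[1][1]++ -> VV[1]=[0, 3, 0, 0], msg_vec=[0, 3, 0, 0]; VV[2]=max(VV[2],msg_vec) then VV[2][2]++ -> VV[2]=[1, 3, 3, 0]
Event 7: LOCAL 3: VV[3][3]++ -> VV[3]=[0, 1, 0, 2]
Event 8: LOCAL 0: VV[0][0]++ -> VV[0]=[3, 0, 0, 0]
Final vectors: VV[0]=[3, 0, 0, 0]; VV[1]=[0, 3, 0, 0]; VV[2]=[1, 3, 3, 0]; VV[3]=[0, 1, 0, 2]

Answer: 0 1 0 2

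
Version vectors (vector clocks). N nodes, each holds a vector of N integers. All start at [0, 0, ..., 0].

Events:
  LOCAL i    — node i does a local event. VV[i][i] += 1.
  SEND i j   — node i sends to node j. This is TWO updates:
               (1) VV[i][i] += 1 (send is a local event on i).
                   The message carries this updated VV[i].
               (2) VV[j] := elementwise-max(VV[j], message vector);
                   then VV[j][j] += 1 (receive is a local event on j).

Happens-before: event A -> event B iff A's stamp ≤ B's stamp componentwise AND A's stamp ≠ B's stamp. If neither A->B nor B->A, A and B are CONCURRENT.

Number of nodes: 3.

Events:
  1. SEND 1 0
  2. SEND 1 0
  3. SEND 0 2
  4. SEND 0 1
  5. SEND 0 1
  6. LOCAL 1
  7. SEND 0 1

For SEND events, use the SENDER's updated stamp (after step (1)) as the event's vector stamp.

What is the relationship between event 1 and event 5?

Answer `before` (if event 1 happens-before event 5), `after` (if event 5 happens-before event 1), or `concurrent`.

Initial: VV[0]=[0, 0, 0]
Initial: VV[1]=[0, 0, 0]
Initial: VV[2]=[0, 0, 0]
Event 1: SEND 1->0: VV[1][1]++ -> VV[1]=[0, 1, 0], msg_vec=[0, 1, 0]; VV[0]=max(VV[0],msg_vec) then VV[0][0]++ -> VV[0]=[1, 1, 0]
Event 2: SEND 1->0: VV[1][1]++ -> VV[1]=[0, 2, 0], msg_vec=[0, 2, 0]; VV[0]=max(VV[0],msg_vec) then VV[0][0]++ -> VV[0]=[2, 2, 0]
Event 3: SEND 0->2: VV[0][0]++ -> VV[0]=[3, 2, 0], msg_vec=[3, 2, 0]; VV[2]=max(VV[2],msg_vec) then VV[2][2]++ -> VV[2]=[3, 2, 1]
Event 4: SEND 0->1: VV[0][0]++ -> VV[0]=[4, 2, 0], msg_vec=[4, 2, 0]; VV[1]=max(VV[1],msg_vec) then VV[1][1]++ -> VV[1]=[4, 3, 0]
Event 5: SEND 0->1: VV[0][0]++ -> VV[0]=[5, 2, 0], msg_vec=[5, 2, 0]; VV[1]=max(VV[1],msg_vec) then VV[1][1]++ -> VV[1]=[5, 4, 0]
Event 6: LOCAL 1: VV[1][1]++ -> VV[1]=[5, 5, 0]
Event 7: SEND 0->1: VV[0][0]++ -> VV[0]=[6, 2, 0], msg_vec=[6, 2, 0]; VV[1]=max(VV[1],msg_vec) then VV[1][1]++ -> VV[1]=[6, 6, 0]
Event 1 stamp: [0, 1, 0]
Event 5 stamp: [5, 2, 0]
[0, 1, 0] <= [5, 2, 0]? True
[5, 2, 0] <= [0, 1, 0]? False
Relation: before

Answer: before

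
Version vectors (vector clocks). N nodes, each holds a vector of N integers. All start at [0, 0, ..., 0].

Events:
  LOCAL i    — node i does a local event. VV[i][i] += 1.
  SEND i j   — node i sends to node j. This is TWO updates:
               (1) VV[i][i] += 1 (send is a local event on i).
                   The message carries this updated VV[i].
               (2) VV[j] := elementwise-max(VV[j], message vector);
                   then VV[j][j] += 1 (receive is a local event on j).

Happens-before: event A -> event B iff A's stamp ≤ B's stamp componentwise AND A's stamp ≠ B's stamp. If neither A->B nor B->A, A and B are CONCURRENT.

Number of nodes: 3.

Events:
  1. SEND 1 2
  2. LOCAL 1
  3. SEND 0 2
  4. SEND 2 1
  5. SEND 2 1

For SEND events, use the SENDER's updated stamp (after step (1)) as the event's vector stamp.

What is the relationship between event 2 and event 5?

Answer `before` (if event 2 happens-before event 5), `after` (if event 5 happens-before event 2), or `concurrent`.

Answer: concurrent

Derivation:
Initial: VV[0]=[0, 0, 0]
Initial: VV[1]=[0, 0, 0]
Initial: VV[2]=[0, 0, 0]
Event 1: SEND 1->2: VV[1][1]++ -> VV[1]=[0, 1, 0], msg_vec=[0, 1, 0]; VV[2]=max(VV[2],msg_vec) then VV[2][2]++ -> VV[2]=[0, 1, 1]
Event 2: LOCAL 1: VV[1][1]++ -> VV[1]=[0, 2, 0]
Event 3: SEND 0->2: VV[0][0]++ -> VV[0]=[1, 0, 0], msg_vec=[1, 0, 0]; VV[2]=max(VV[2],msg_vec) then VV[2][2]++ -> VV[2]=[1, 1, 2]
Event 4: SEND 2->1: VV[2][2]++ -> VV[2]=[1, 1, 3], msg_vec=[1, 1, 3]; VV[1]=max(VV[1],msg_vec) then VV[1][1]++ -> VV[1]=[1, 3, 3]
Event 5: SEND 2->1: VV[2][2]++ -> VV[2]=[1, 1, 4], msg_vec=[1, 1, 4]; VV[1]=max(VV[1],msg_vec) then VV[1][1]++ -> VV[1]=[1, 4, 4]
Event 2 stamp: [0, 2, 0]
Event 5 stamp: [1, 1, 4]
[0, 2, 0] <= [1, 1, 4]? False
[1, 1, 4] <= [0, 2, 0]? False
Relation: concurrent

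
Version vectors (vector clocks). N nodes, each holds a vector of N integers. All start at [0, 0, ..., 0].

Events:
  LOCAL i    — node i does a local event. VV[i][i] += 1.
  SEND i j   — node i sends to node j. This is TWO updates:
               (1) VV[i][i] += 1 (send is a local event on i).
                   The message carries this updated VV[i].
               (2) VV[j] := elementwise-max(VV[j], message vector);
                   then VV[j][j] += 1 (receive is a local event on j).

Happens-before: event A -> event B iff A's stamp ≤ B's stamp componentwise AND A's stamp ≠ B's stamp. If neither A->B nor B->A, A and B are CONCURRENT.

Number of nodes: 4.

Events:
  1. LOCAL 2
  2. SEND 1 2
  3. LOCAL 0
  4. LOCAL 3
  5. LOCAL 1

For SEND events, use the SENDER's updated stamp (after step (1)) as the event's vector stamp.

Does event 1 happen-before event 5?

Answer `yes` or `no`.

Initial: VV[0]=[0, 0, 0, 0]
Initial: VV[1]=[0, 0, 0, 0]
Initial: VV[2]=[0, 0, 0, 0]
Initial: VV[3]=[0, 0, 0, 0]
Event 1: LOCAL 2: VV[2][2]++ -> VV[2]=[0, 0, 1, 0]
Event 2: SEND 1->2: VV[1][1]++ -> VV[1]=[0, 1, 0, 0], msg_vec=[0, 1, 0, 0]; VV[2]=max(VV[2],msg_vec) then VV[2][2]++ -> VV[2]=[0, 1, 2, 0]
Event 3: LOCAL 0: VV[0][0]++ -> VV[0]=[1, 0, 0, 0]
Event 4: LOCAL 3: VV[3][3]++ -> VV[3]=[0, 0, 0, 1]
Event 5: LOCAL 1: VV[1][1]++ -> VV[1]=[0, 2, 0, 0]
Event 1 stamp: [0, 0, 1, 0]
Event 5 stamp: [0, 2, 0, 0]
[0, 0, 1, 0] <= [0, 2, 0, 0]? False. Equal? False. Happens-before: False

Answer: no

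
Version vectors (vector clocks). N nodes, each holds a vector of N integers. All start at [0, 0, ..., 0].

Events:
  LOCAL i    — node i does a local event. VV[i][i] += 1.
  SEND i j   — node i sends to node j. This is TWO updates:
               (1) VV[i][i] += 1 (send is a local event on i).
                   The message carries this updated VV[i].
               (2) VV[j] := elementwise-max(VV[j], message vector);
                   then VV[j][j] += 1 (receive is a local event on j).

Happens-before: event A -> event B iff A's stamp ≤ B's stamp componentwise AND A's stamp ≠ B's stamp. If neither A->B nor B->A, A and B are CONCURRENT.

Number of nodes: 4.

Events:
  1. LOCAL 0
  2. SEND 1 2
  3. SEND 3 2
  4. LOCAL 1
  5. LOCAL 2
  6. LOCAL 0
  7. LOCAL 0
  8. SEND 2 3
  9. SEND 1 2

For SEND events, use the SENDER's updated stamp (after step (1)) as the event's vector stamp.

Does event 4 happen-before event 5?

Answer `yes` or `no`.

Answer: no

Derivation:
Initial: VV[0]=[0, 0, 0, 0]
Initial: VV[1]=[0, 0, 0, 0]
Initial: VV[2]=[0, 0, 0, 0]
Initial: VV[3]=[0, 0, 0, 0]
Event 1: LOCAL 0: VV[0][0]++ -> VV[0]=[1, 0, 0, 0]
Event 2: SEND 1->2: VV[1][1]++ -> VV[1]=[0, 1, 0, 0], msg_vec=[0, 1, 0, 0]; VV[2]=max(VV[2],msg_vec) then VV[2][2]++ -> VV[2]=[0, 1, 1, 0]
Event 3: SEND 3->2: VV[3][3]++ -> VV[3]=[0, 0, 0, 1], msg_vec=[0, 0, 0, 1]; VV[2]=max(VV[2],msg_vec) then VV[2][2]++ -> VV[2]=[0, 1, 2, 1]
Event 4: LOCAL 1: VV[1][1]++ -> VV[1]=[0, 2, 0, 0]
Event 5: LOCAL 2: VV[2][2]++ -> VV[2]=[0, 1, 3, 1]
Event 6: LOCAL 0: VV[0][0]++ -> VV[0]=[2, 0, 0, 0]
Event 7: LOCAL 0: VV[0][0]++ -> VV[0]=[3, 0, 0, 0]
Event 8: SEND 2->3: VV[2][2]++ -> VV[2]=[0, 1, 4, 1], msg_vec=[0, 1, 4, 1]; VV[3]=max(VV[3],msg_vec) then VV[3][3]++ -> VV[3]=[0, 1, 4, 2]
Event 9: SEND 1->2: VV[1][1]++ -> VV[1]=[0, 3, 0, 0], msg_vec=[0, 3, 0, 0]; VV[2]=max(VV[2],msg_vec) then VV[2][2]++ -> VV[2]=[0, 3, 5, 1]
Event 4 stamp: [0, 2, 0, 0]
Event 5 stamp: [0, 1, 3, 1]
[0, 2, 0, 0] <= [0, 1, 3, 1]? False. Equal? False. Happens-before: False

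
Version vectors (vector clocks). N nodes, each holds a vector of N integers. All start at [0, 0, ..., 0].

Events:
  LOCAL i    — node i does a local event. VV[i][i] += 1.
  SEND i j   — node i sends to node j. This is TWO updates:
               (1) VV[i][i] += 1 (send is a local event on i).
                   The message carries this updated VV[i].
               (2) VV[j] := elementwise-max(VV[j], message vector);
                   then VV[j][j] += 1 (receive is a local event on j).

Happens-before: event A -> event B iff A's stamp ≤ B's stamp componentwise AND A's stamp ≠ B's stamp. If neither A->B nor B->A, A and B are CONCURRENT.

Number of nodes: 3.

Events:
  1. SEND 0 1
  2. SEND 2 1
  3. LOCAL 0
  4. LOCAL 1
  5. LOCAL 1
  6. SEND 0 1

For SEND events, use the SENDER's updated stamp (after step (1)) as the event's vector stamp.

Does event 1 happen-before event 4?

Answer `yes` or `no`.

Answer: yes

Derivation:
Initial: VV[0]=[0, 0, 0]
Initial: VV[1]=[0, 0, 0]
Initial: VV[2]=[0, 0, 0]
Event 1: SEND 0->1: VV[0][0]++ -> VV[0]=[1, 0, 0], msg_vec=[1, 0, 0]; VV[1]=max(VV[1],msg_vec) then VV[1][1]++ -> VV[1]=[1, 1, 0]
Event 2: SEND 2->1: VV[2][2]++ -> VV[2]=[0, 0, 1], msg_vec=[0, 0, 1]; VV[1]=max(VV[1],msg_vec) then VV[1][1]++ -> VV[1]=[1, 2, 1]
Event 3: LOCAL 0: VV[0][0]++ -> VV[0]=[2, 0, 0]
Event 4: LOCAL 1: VV[1][1]++ -> VV[1]=[1, 3, 1]
Event 5: LOCAL 1: VV[1][1]++ -> VV[1]=[1, 4, 1]
Event 6: SEND 0->1: VV[0][0]++ -> VV[0]=[3, 0, 0], msg_vec=[3, 0, 0]; VV[1]=max(VV[1],msg_vec) then VV[1][1]++ -> VV[1]=[3, 5, 1]
Event 1 stamp: [1, 0, 0]
Event 4 stamp: [1, 3, 1]
[1, 0, 0] <= [1, 3, 1]? True. Equal? False. Happens-before: True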